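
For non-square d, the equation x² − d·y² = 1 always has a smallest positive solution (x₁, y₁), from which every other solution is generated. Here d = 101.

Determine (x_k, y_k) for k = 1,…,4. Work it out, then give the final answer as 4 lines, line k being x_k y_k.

d=101: √d = [10; 20] (ℓ=1, odd), read p_1/q_1
step 0: (10, 1)  from 10·(1,0) + (0,1)
step 1: (201, 20)  from 20·(10,1) + (1,0)
→ (201, 20).  Check: 201²=40401, 101·20²=40400, difference 1.
n=2: (201,20)∘(201,20) = (201·201+101·20·20, 201·20+20·201) = (80801,8040)
n=3: (80801,8040)∘(201,20) = (201·80801+101·20·8040, 201·8040+20·80801) = (32481801,3232060)
n=4: (32481801,3232060)∘(201,20) = (201·32481801+101·20·3232060, 201·3232060+20·32481801) = (13057603201,1299280080)

201 20
80801 8040
32481801 3232060
13057603201 1299280080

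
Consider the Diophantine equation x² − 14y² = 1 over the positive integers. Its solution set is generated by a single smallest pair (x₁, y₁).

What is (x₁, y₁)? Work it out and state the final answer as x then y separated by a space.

15 4

d=14: √d = [3; 1,2,1,6] (ℓ=4, even), read p_3/q_3
k=0  a_k=3  p_k/q_k = 3/1
k=1  a_k=1  p_k/q_k = 4/1
k=2  a_k=2  p_k/q_k = 11/3
k=3  a_k=1  p_k/q_k = 15/4
(x₁, y₁) = (15, 4);  15² − 14·4² = 1 ✓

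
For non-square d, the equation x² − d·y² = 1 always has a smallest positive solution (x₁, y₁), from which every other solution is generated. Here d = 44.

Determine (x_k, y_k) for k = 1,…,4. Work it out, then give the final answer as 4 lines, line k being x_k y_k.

199 30
79201 11940
31521799 4752090
12545596801 1891319880

[6; 1,1,1,2,1,1,1,12] for √44; ℓ=8 ⇒ convergent index 7
i=0: a=6 ⇒ p=6, q=1
i=1: a=1 ⇒ p=7, q=1
i=2: a=1 ⇒ p=13, q=2
…
i=4: a=2 ⇒ p=53, q=8
i=5: a=1 ⇒ p=73, q=11
i=6: a=1 ⇒ p=126, q=19
i=7: a=1 ⇒ p=199, q=30
fundamental: x₁=199, y₁=30  (since 39601 − 44·900 = 1)
n=2: (199,30)∘(199,30) = (199·199+44·30·30, 199·30+30·199) = (79201,11940)
n=3: (79201,11940)∘(199,30) = (199·79201+44·30·11940, 199·11940+30·79201) = (31521799,4752090)
n=4: (31521799,4752090)∘(199,30) = (199·31521799+44·30·4752090, 199·4752090+30·31521799) = (12545596801,1891319880)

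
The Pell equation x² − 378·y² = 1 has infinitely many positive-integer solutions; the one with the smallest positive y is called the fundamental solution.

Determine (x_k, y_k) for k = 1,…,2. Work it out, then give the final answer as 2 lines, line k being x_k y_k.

d=378: √d = [19; 2,3,1,4,1,3,2,38] (ℓ=8, even), read p_7/q_7
step 0: (19, 1)  from 19·(1,0) + (0,1)
step 1: (39, 2)  from 2·(19,1) + (1,0)
step 2: (136, 7)  from 3·(39,2) + (19,1)
step 3: (175, 9)  from 1·(136,7) + (39,2)
step 4: (836, 43)  from 4·(175,9) + (136,7)
…
step 6: (3869, 199)  from 3·(1011,52) + (836,43)
step 7: (8749, 450)  from 2·(3869,199) + (1011,52)
(x₁, y₁) = (8749, 450);  8749² − 378·450² = 1 ✓
(8749+450√378)^2 = 153090001 + 7874100√378

8749 450
153090001 7874100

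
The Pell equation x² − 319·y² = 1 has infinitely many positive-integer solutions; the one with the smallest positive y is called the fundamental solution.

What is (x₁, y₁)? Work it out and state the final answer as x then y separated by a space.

12901780 722361

d=319: √d = [17; 1,6,5,1,4,…,6,1,34] (ℓ=14, even), read p_13/q_13
a_0=17:  p_0=17·1+0=17,  q_0=17·0+1=1
…
a_6=3:  p_6=3·3715+768=11913,  q_6=3·208+43=667
a_7=1:  p_7=1·11913+3715=15628,  q_7=1·667+208=875
…
a_9=4:  p_9=4·58797+15628=250816,  q_9=4·3292+875=14043
…
a_12=6:  p_12=6·1798881+309613=11102899,  q_12=6·100718+17335=621643
a_13=1:  p_13=1·11102899+1798881=12901780,  q_13=1·621643+100718=722361
→ (12901780, 722361).  Check: 12901780²=166455927168400, 319·722361²=166455927168399, difference 1.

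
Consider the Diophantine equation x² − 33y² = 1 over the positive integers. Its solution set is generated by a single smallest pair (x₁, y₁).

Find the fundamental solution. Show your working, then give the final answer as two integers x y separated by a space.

23 4

√33 → a₀=5, period (1,2,1,10); ℓ=4 even so k=3
i=0: a=5 ⇒ p=5, q=1
…
i=2: a=2 ⇒ p=17, q=3
i=3: a=1 ⇒ p=23, q=4
(x₁, y₁) = (23, 4);  23² − 33·4² = 1 ✓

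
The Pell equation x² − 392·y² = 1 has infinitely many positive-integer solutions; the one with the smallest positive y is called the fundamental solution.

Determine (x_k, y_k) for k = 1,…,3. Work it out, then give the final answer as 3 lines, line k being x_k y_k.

99 5
19601 990
3880899 196015

[19; 1,3,1,38] for √392; ℓ=4 ⇒ convergent index 3
i=0: a=19 ⇒ p=19, q=1
i=1: a=1 ⇒ p=20, q=1
i=2: a=3 ⇒ p=79, q=4
i=3: a=1 ⇒ p=99, q=5
(x₁, y₁) = (99, 5);  99² − 392·5² = 1 ✓
k=2:  x_2 = 99·99+392·5·5 = 19601,  y_2 = 99·5+5·99 = 990
k=3:  x_3 = 99·19601+392·5·990 = 3880899,  y_3 = 99·990+5·19601 = 196015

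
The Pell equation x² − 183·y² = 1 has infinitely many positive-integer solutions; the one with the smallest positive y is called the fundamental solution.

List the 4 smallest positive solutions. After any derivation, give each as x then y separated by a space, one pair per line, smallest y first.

[13; 1,1,8,1,1,26] for √183; ℓ=6 ⇒ convergent index 5
a_0=13:  p_0=13·1+0=13,  q_0=13·0+1=1
a_1=1:  p_1=1·13+1=14,  q_1=1·1+0=1
a_2=1:  p_2=1·14+13=27,  q_2=1·1+1=2
…
a_4=1:  p_4=1·230+27=257,  q_4=1·17+2=19
a_5=1:  p_5=1·257+230=487,  q_5=1·19+17=36
→ (487, 36).  Check: 487²=237169, 183·36²=237168, difference 1.
(x_2, y_2) = (487·487 + 183·36·36, 487·36 + 36·487) = (474337, 35064)
(x_3, y_3) = (487·474337 + 183·36·35064, 487·35064 + 36·474337) = (462003751, 34152300)
(x_4, y_4) = (487·462003751 + 183·36·34152300, 487·34152300 + 36·462003751) = (449991179137, 33264305136)

487 36
474337 35064
462003751 34152300
449991179137 33264305136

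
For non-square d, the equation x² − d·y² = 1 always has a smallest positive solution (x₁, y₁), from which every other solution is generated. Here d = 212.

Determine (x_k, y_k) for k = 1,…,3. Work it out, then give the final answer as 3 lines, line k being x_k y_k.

66249 4550
8777860001 602865900
1163048894346249 79878526013650

√212 = [14; 1,1,3,1,1,…,1,1,28, …], period ℓ=14 (even) → k=13
i=0: a=14 ⇒ p=14, q=1
i=1: a=1 ⇒ p=15, q=1
i=2: a=1 ⇒ p=29, q=2
i=3: a=3 ⇒ p=102, q=7
i=4: a=1 ⇒ p=131, q=9
i=5: a=1 ⇒ p=233, q=16
…
i=7: a=6 ⇒ p=2417, q=166
i=8: a=1 ⇒ p=2781, q=191
i=9: a=1 ⇒ p=5198, q=357
i=10: a=1 ⇒ p=7979, q=548
i=11: a=3 ⇒ p=29135, q=2001
i=12: a=1 ⇒ p=37114, q=2549
i=13: a=1 ⇒ p=66249, q=4550
fundamental: x₁=66249, y₁=4550  (since 4388930001 − 212·20702500 = 1)
(66249+4550√212)^2 = 8777860001 + 602865900√212
(66249+4550√212)^3 = 1163048894346249 + 79878526013650√212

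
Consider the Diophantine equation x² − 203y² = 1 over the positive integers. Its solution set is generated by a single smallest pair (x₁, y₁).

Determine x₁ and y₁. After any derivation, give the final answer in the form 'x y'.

√203 = [14; 4,28, …], period ℓ=2 (even) → k=1
k=0  a_k=14  p_k/q_k = 14/1
k=1  a_k=4  p_k/q_k = 57/4
fundamental: x₁=57, y₁=4  (since 3249 − 203·16 = 1)

57 4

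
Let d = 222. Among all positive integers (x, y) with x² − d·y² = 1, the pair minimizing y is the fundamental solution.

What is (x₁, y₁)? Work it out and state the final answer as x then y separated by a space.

√222 = [14; 1,8,1,28, …], period ℓ=4 (even) → k=3
i=0: a=14 ⇒ p=14, q=1
i=1: a=1 ⇒ p=15, q=1
i=2: a=8 ⇒ p=134, q=9
i=3: a=1 ⇒ p=149, q=10
fundamental: x₁=149, y₁=10  (since 22201 − 222·100 = 1)

149 10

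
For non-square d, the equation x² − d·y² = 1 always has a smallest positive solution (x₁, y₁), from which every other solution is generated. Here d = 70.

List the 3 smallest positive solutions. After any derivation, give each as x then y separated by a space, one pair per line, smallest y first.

√70 = [8; 2,1,2,1,2,16, …], period ℓ=6 (even) → k=5
i=0: a=8 ⇒ p=8, q=1
…
i=2: a=1 ⇒ p=25, q=3
i=3: a=2 ⇒ p=67, q=8
i=4: a=1 ⇒ p=92, q=11
i=5: a=2 ⇒ p=251, q=30
→ (251, 30).  Check: 251²=63001, 70·30²=63000, difference 1.
(251+30√70)^2 = 126001 + 15060√70
(251+30√70)^3 = 63252251 + 7560090√70

251 30
126001 15060
63252251 7560090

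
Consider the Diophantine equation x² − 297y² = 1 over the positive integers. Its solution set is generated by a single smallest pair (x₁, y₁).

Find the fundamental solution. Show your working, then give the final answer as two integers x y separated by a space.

48599 2820

√297 = [17; 4,3,1,1,2,1,1,3,4,34, …], period ℓ=10 (even) → k=9
k=0  a_k=17  p_k/q_k = 17/1
…
k=4  a_k=1  p_k/q_k = 517/30
…
k=6  a_k=1  p_k/q_k = 1844/107
k=7  a_k=1  p_k/q_k = 3171/184
k=8  a_k=3  p_k/q_k = 11357/659
k=9  a_k=4  p_k/q_k = 48599/2820
(x₁, y₁) = (48599, 2820);  48599² − 297·2820² = 1 ✓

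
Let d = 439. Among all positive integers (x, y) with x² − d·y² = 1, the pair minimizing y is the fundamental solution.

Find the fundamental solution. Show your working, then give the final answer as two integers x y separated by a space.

440 21

[20; 1,19,1,40] for √439; ℓ=4 ⇒ convergent index 3
step 0: (20, 1)  from 20·(1,0) + (0,1)
…
step 2: (419, 20)  from 19·(21,1) + (20,1)
step 3: (440, 21)  from 1·(419,20) + (21,1)
→ (440, 21).  Check: 440²=193600, 439·21²=193599, difference 1.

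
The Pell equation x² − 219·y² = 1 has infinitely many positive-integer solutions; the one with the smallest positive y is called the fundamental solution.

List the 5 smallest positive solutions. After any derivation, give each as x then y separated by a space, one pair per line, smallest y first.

d=219: √d = [14; 1,3,1,28] (ℓ=4, even), read p_3/q_3
k=0  a_k=14  p_k/q_k = 14/1
k=1  a_k=1  p_k/q_k = 15/1
k=2  a_k=3  p_k/q_k = 59/4
k=3  a_k=1  p_k/q_k = 74/5
fundamental: x₁=74, y₁=5  (since 5476 − 219·25 = 1)
(74+5√219)^2 = 10951 + 740√219
(74+5√219)^3 = 1620674 + 109515√219
(74+5√219)^4 = 239848801 + 16207480√219
(74+5√219)^5 = 35496001874 + 2398597525√219

74 5
10951 740
1620674 109515
239848801 16207480
35496001874 2398597525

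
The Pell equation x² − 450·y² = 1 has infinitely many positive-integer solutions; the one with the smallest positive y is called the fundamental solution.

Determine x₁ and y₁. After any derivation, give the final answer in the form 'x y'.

19601 924

√450 → a₀=21, period (4,1,2,4,2,1,4,42); ℓ=8 even so k=7
step 0: (21, 1)  from 21·(1,0) + (0,1)
step 1: (85, 4)  from 4·(21,1) + (1,0)
step 2: (106, 5)  from 1·(85,4) + (21,1)
step 3: (297, 14)  from 2·(106,5) + (85,4)
step 4: (1294, 61)  from 4·(297,14) + (106,5)
…
step 6: (4179, 197)  from 1·(2885,136) + (1294,61)
step 7: (19601, 924)  from 4·(4179,197) + (2885,136)
(x₁, y₁) = (19601, 924);  19601² − 450·924² = 1 ✓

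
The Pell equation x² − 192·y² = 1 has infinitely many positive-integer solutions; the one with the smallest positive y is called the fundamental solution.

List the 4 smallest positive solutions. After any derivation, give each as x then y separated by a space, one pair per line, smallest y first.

d=192: √d = [13; 1,5,1,26] (ℓ=4, even), read p_3/q_3
k=0  a_k=13  p_k/q_k = 13/1
k=1  a_k=1  p_k/q_k = 14/1
k=2  a_k=5  p_k/q_k = 83/6
k=3  a_k=1  p_k/q_k = 97/7
→ (97, 7).  Check: 97²=9409, 192·7²=9408, difference 1.
(x_2, y_2) = (97·97 + 192·7·7, 97·7 + 7·97) = (18817, 1358)
(x_3, y_3) = (97·18817 + 192·7·1358, 97·1358 + 7·18817) = (3650401, 263445)
(x_4, y_4) = (97·3650401 + 192·7·263445, 97·263445 + 7·3650401) = (708158977, 51106972)

97 7
18817 1358
3650401 263445
708158977 51106972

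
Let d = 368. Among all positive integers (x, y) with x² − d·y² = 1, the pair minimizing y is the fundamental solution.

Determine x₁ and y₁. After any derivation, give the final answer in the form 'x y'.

1151 60

√368 → a₀=19, period (5,2,5,38); ℓ=4 even so k=3
a_0=19:  p_0=19·1+0=19,  q_0=19·0+1=1
…
a_2=2:  p_2=2·96+19=211,  q_2=2·5+1=11
a_3=5:  p_3=5·211+96=1151,  q_3=5·11+5=60
fundamental: x₁=1151, y₁=60  (since 1324801 − 368·3600 = 1)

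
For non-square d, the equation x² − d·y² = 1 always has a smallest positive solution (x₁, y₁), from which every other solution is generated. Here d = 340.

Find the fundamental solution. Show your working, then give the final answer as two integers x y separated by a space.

√340 = [18; 2,3,1,1,1,…,3,2,36, …], period ℓ=14 (even) → k=13
a_0=18:  p_0=18·1+0=18,  q_0=18·0+1=1
…
a_2=3:  p_2=3·37+18=129,  q_2=3·2+1=7
a_3=1:  p_3=1·129+37=166,  q_3=1·7+2=9
a_4=1:  p_4=1·166+129=295,  q_4=1·9+7=16
a_5=1:  p_5=1·295+166=461,  q_5=1·16+9=25
…
a_7=8:  p_7=8·756+461=6509,  q_7=8·41+25=353
a_8=1:  p_8=1·6509+756=7265,  q_8=1·353+41=394
a_9=1:  p_9=1·7265+6509=13774,  q_9=1·394+353=747
a_10=1:  p_10=1·13774+7265=21039,  q_10=1·747+394=1141
a_11=1:  p_11=1·21039+13774=34813,  q_11=1·1141+747=1888
a_12=3:  p_12=3·34813+21039=125478,  q_12=3·1888+1141=6805
a_13=2:  p_13=2·125478+34813=285769,  q_13=2·6805+1888=15498
→ (285769, 15498).  Check: 285769²=81663921361, 340·15498²=81663921360, difference 1.

285769 15498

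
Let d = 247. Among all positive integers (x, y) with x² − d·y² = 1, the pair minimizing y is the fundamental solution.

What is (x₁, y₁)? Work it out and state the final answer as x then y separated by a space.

√247 = [15; 1,2,1,1,9,1,9,1,1,2,1,30, …], period ℓ=12 (even) → k=11
a_0=15:  p_0=15·1+0=15,  q_0=15·0+1=1
…
a_9=1:  p_9=1·12683+11520=24203,  q_9=1·807+733=1540
a_10=2:  p_10=2·24203+12683=61089,  q_10=2·1540+807=3887
a_11=1:  p_11=1·61089+24203=85292,  q_11=1·3887+1540=5427
(x₁, y₁) = (85292, 5427);  85292² − 247·5427² = 1 ✓

85292 5427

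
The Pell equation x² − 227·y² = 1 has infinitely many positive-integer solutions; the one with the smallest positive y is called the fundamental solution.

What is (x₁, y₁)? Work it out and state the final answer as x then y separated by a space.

226 15

[15; 15,30] for √227; ℓ=2 ⇒ convergent index 1
step 0: (15, 1)  from 15·(1,0) + (0,1)
step 1: (226, 15)  from 15·(15,1) + (1,0)
→ (226, 15).  Check: 226²=51076, 227·15²=51075, difference 1.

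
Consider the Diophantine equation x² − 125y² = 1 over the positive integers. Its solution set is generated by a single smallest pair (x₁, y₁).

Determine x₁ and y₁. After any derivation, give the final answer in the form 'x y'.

d=125: √d = [11; 5,1,1,5,22] (ℓ=5, odd), read p_9/q_9
k=0  a_k=11  p_k/q_k = 11/1
…
k=2  a_k=1  p_k/q_k = 67/6
…
k=4  a_k=5  p_k/q_k = 682/61
…
k=8  a_k=1  p_k/q_k = 167761/15005
k=9  a_k=5  p_k/q_k = 930249/83204
(x₁, y₁) = (930249, 83204);  930249² − 125·83204² = 1 ✓

930249 83204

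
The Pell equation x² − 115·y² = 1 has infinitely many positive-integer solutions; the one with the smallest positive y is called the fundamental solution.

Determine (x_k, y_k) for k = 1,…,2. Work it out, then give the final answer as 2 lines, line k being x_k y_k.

1126 105
2535751 236460

√115 = [10; 1,2,1,1,1,1,1,2,1,20, …], period ℓ=10 (even) → k=9
k=0  a_k=10  p_k/q_k = 10/1
k=1  a_k=1  p_k/q_k = 11/1
k=2  a_k=2  p_k/q_k = 32/3
k=3  a_k=1  p_k/q_k = 43/4
k=4  a_k=1  p_k/q_k = 75/7
…
k=6  a_k=1  p_k/q_k = 193/18
…
k=8  a_k=2  p_k/q_k = 815/76
k=9  a_k=1  p_k/q_k = 1126/105
(x₁, y₁) = (1126, 105);  1126² − 115·105² = 1 ✓
(1126+105√115)^2 = 2535751 + 236460√115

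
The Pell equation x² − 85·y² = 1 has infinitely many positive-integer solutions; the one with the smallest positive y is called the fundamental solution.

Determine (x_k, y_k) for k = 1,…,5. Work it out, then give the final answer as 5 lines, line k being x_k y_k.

√85 = [9; 4,1,1,4,18, …], period ℓ=5 (odd) → k=9
k=0  a_k=9  p_k/q_k = 9/1
k=1  a_k=4  p_k/q_k = 37/4
k=2  a_k=1  p_k/q_k = 46/5
k=3  a_k=1  p_k/q_k = 83/9
k=4  a_k=4  p_k/q_k = 378/41
…
k=8  a_k=1  p_k/q_k = 62739/6805
k=9  a_k=4  p_k/q_k = 285769/30996
(x₁, y₁) = (285769, 30996);  285769² − 85·30996² = 1 ✓
n=2: (285769,30996)∘(285769,30996) = (285769·285769+85·30996·30996, 285769·30996+30996·285769) = (163327842721,17715391848)
n=3: (163327842721,17715391848)∘(285769,30996) = (285769·163327842721+85·30996·17715391848, 285769·17715391848+30996·163327842721) = (93348068572789129,10125019625991228)
n=4: (93348068572789129,10125019625991228)∘(285769,30996) = (285769·93348068572789129+85·30996·10125019625991228, 285769·10125019625991228+30996·93348068572789129) = (53351968415791425367681,5786833466982059076816)
n=5: (53351968415791425367681,5786833466982059076816)∘(285769,30996) = (285769·53351968415791425367681+85·30996·5786833466982059076816, 285769·5786833466982059076816+30996·53351968415791425367681) = (30492677324331251603220874249,3307395226041867061019271780)

285769 30996
163327842721 17715391848
93348068572789129 10125019625991228
53351968415791425367681 5786833466982059076816
30492677324331251603220874249 3307395226041867061019271780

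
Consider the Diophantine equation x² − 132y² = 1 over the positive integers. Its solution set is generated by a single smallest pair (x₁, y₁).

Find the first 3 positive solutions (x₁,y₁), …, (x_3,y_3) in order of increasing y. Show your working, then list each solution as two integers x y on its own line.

[11; 2,22] for √132; ℓ=2 ⇒ convergent index 1
a_0=11:  p_0=11·1+0=11,  q_0=11·0+1=1
a_1=2:  p_1=2·11+1=23,  q_1=2·1+0=2
(x₁, y₁) = (23, 2);  23² − 132·2² = 1 ✓
(x_2, y_2) = (23·23 + 132·2·2, 23·2 + 2·23) = (1057, 92)
(x_3, y_3) = (23·1057 + 132·2·92, 23·92 + 2·1057) = (48599, 4230)

23 2
1057 92
48599 4230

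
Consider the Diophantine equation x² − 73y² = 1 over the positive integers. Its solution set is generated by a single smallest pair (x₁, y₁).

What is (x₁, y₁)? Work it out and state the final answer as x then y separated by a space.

√73 = [8; 1,1,5,5,1,1,16, …], period ℓ=7 (odd) → k=13
step 0: (8, 1)  from 8·(1,0) + (0,1)
step 1: (9, 1)  from 1·(8,1) + (1,0)
…
step 3: (94, 11)  from 5·(17,2) + (9,1)
…
step 5: (581, 68)  from 1·(487,57) + (94,11)
…
step 10: (200767, 23498)  from 5·(36406,4261) + (18737,2193)
…
step 12: (1241008, 145249)  from 1·(1040241,121751) + (200767,23498)
step 13: (2281249, 267000)  from 1·(1241008,145249) + (1040241,121751)
→ (2281249, 267000).  Check: 2281249²=5204097000001, 73·267000²=5204097000000, difference 1.

2281249 267000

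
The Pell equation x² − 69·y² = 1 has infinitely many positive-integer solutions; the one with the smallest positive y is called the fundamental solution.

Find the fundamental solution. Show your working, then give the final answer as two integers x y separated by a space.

[8; 3,3,1,4,1,3,3,16] for √69; ℓ=8 ⇒ convergent index 7
step 0: (8, 1)  from 8·(1,0) + (0,1)
…
step 4: (515, 62)  from 4·(108,13) + (83,10)
…
step 6: (2384, 287)  from 3·(623,75) + (515,62)
step 7: (7775, 936)  from 3·(2384,287) + (623,75)
→ (7775, 936).  Check: 7775²=60450625, 69·936²=60450624, difference 1.

7775 936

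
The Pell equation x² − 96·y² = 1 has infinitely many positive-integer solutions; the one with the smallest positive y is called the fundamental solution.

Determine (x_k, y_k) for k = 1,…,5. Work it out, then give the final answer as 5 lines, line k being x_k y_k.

49 5
4801 490
470449 48015
46099201 4704980
4517251249 461040025

√96 → a₀=9, period (1,3,1,18); ℓ=4 even so k=3
step 0: (9, 1)  from 9·(1,0) + (0,1)
…
step 2: (39, 4)  from 3·(10,1) + (9,1)
step 3: (49, 5)  from 1·(39,4) + (10,1)
(x₁, y₁) = (49, 5);  49² − 96·5² = 1 ✓
n=2: (49,5)∘(49,5) = (49·49+96·5·5, 49·5+5·49) = (4801,490)
n=3: (4801,490)∘(49,5) = (49·4801+96·5·490, 49·490+5·4801) = (470449,48015)
n=4: (470449,48015)∘(49,5) = (49·470449+96·5·48015, 49·48015+5·470449) = (46099201,4704980)
n=5: (46099201,4704980)∘(49,5) = (49·46099201+96·5·4704980, 49·4704980+5·46099201) = (4517251249,461040025)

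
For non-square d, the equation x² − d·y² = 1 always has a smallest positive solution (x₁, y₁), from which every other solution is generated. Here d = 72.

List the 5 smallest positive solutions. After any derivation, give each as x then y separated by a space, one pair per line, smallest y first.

17 2
577 68
19601 2310
665857 78472
22619537 2665738

[8; 2,16] for √72; ℓ=2 ⇒ convergent index 1
k=0  a_k=8  p_k/q_k = 8/1
k=1  a_k=2  p_k/q_k = 17/2
→ (17, 2).  Check: 17²=289, 72·2²=288, difference 1.
n=2: (17,2)∘(17,2) = (17·17+72·2·2, 17·2+2·17) = (577,68)
n=3: (577,68)∘(17,2) = (17·577+72·2·68, 17·68+2·577) = (19601,2310)
n=4: (19601,2310)∘(17,2) = (17·19601+72·2·2310, 17·2310+2·19601) = (665857,78472)
n=5: (665857,78472)∘(17,2) = (17·665857+72·2·78472, 17·78472+2·665857) = (22619537,2665738)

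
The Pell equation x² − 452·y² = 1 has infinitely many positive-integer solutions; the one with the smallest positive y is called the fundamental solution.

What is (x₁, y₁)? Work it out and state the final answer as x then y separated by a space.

1204353 56648

[21; 3,1,5,3,10,3,5,1,3,42] for √452; ℓ=10 ⇒ convergent index 9
k=0  a_k=21  p_k/q_k = 21/1
k=1  a_k=3  p_k/q_k = 64/3
…
k=3  a_k=5  p_k/q_k = 489/23
k=4  a_k=3  p_k/q_k = 1552/73
k=5  a_k=10  p_k/q_k = 16009/753
k=6  a_k=3  p_k/q_k = 49579/2332
…
k=8  a_k=1  p_k/q_k = 313483/14745
k=9  a_k=3  p_k/q_k = 1204353/56648
→ (1204353, 56648).  Check: 1204353²=1450466148609, 452·56648²=1450466148608, difference 1.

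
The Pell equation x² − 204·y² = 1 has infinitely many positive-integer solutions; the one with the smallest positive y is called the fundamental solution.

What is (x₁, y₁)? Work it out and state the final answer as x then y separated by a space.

4999 350

√204 → a₀=14, period (3,1,1,6,1,1,3,28); ℓ=8 even so k=7
k=0  a_k=14  p_k/q_k = 14/1
k=1  a_k=3  p_k/q_k = 43/3
…
k=3  a_k=1  p_k/q_k = 100/7
k=4  a_k=6  p_k/q_k = 657/46
k=5  a_k=1  p_k/q_k = 757/53
k=6  a_k=1  p_k/q_k = 1414/99
k=7  a_k=3  p_k/q_k = 4999/350
(x₁, y₁) = (4999, 350);  4999² − 204·350² = 1 ✓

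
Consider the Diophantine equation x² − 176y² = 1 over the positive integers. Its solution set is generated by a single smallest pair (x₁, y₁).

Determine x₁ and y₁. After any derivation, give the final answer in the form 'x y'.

d=176: √d = [13; 3,1,3,26] (ℓ=4, even), read p_3/q_3
step 0: (13, 1)  from 13·(1,0) + (0,1)
…
step 2: (53, 4)  from 1·(40,3) + (13,1)
step 3: (199, 15)  from 3·(53,4) + (40,3)
(x₁, y₁) = (199, 15);  199² − 176·15² = 1 ✓

199 15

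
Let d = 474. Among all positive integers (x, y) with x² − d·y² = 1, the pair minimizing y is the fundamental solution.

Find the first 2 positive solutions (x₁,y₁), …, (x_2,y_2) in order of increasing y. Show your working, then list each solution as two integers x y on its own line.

√474 = [21; 1,3,2,1,1,…,3,1,42, …], period ℓ=14 (even) → k=13
step 0: (21, 1)  from 21·(1,0) + (0,1)
step 1: (22, 1)  from 1·(21,1) + (1,0)
…
step 12: (149331, 6859)  from 3·(44218,2031) + (16677,766)
step 13: (193549, 8890)  from 1·(149331,6859) + (44218,2031)
fundamental: x₁=193549, y₁=8890  (since 37461215401 − 474·79032100 = 1)
(193549+8890√474)^2 = 74922430801 + 3441301220√474

193549 8890
74922430801 3441301220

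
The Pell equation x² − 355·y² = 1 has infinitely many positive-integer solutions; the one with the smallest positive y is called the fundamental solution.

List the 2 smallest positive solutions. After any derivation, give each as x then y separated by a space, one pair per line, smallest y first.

√355 → a₀=18, period (1,5,3,3,1,6,1,3,3,5,1,36); ℓ=12 even so k=11
a_0=18:  p_0=18·1+0=18,  q_0=18·0+1=1
…
a_3=3:  p_3=3·113+19=358,  q_3=3·6+1=19
a_4=3:  p_4=3·358+113=1187,  q_4=3·19+6=63
a_5=1:  p_5=1·1187+358=1545,  q_5=1·63+19=82
…
a_10=5:  p_10=5·151391+46463=803418,  q_10=5·8035+2466=42641
a_11=1:  p_11=1·803418+151391=954809,  q_11=1·42641+8035=50676
(x₁, y₁) = (954809, 50676);  954809² − 355·50676² = 1 ✓
(x_2, y_2) = (954809·954809 + 355·50676·50676, 954809·50676 + 50676·954809) = (1823320452961, 96771801768)

954809 50676
1823320452961 96771801768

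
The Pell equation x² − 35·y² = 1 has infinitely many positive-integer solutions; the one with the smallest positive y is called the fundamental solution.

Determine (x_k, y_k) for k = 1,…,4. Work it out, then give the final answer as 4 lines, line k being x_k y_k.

6 1
71 12
846 143
10081 1704

d=35: √d = [5; 1,10] (ℓ=2, even), read p_1/q_1
i=0: a=5 ⇒ p=5, q=1
i=1: a=1 ⇒ p=6, q=1
→ (6, 1).  Check: 6²=36, 35·1²=35, difference 1.
(x_2, y_2) = (6·6 + 35·1·1, 6·1 + 1·6) = (71, 12)
(x_3, y_3) = (6·71 + 35·1·12, 6·12 + 1·71) = (846, 143)
(x_4, y_4) = (6·846 + 35·1·143, 6·143 + 1·846) = (10081, 1704)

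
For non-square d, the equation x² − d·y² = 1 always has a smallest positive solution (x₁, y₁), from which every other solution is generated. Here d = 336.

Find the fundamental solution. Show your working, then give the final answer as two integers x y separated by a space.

√336 → a₀=18, period (3,36); ℓ=2 even so k=1
a_0=18:  p_0=18·1+0=18,  q_0=18·0+1=1
a_1=3:  p_1=3·18+1=55,  q_1=3·1+0=3
→ (55, 3).  Check: 55²=3025, 336·3²=3024, difference 1.

55 3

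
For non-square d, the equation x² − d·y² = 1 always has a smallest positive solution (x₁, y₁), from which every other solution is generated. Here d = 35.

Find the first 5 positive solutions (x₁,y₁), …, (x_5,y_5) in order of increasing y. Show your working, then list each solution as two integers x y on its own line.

6 1
71 12
846 143
10081 1704
120126 20305

√35 = [5; 1,10, …], period ℓ=2 (even) → k=1
i=0: a=5 ⇒ p=5, q=1
i=1: a=1 ⇒ p=6, q=1
fundamental: x₁=6, y₁=1  (since 36 − 35·1 = 1)
n=2: (6,1)∘(6,1) = (6·6+35·1·1, 6·1+1·6) = (71,12)
n=3: (71,12)∘(6,1) = (6·71+35·1·12, 6·12+1·71) = (846,143)
n=4: (846,143)∘(6,1) = (6·846+35·1·143, 6·143+1·846) = (10081,1704)
n=5: (10081,1704)∘(6,1) = (6·10081+35·1·1704, 6·1704+1·10081) = (120126,20305)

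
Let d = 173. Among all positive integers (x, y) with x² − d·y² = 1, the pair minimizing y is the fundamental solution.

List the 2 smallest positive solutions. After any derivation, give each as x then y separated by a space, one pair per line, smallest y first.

2499849 190060
12498490045601 950242601880

√173 = [13; 6,1,1,6,26, …], period ℓ=5 (odd) → k=9
a_0=13:  p_0=13·1+0=13,  q_0=13·0+1=1
a_1=6:  p_1=6·13+1=79,  q_1=6·1+0=6
a_2=1:  p_2=1·79+13=92,  q_2=1·6+1=7
a_3=1:  p_3=1·92+79=171,  q_3=1·7+6=13
a_4=6:  p_4=6·171+92=1118,  q_4=6·13+7=85
a_5=26:  p_5=26·1118+171=29239,  q_5=26·85+13=2223
a_6=6:  p_6=6·29239+1118=176552,  q_6=6·2223+85=13423
a_7=1:  p_7=1·176552+29239=205791,  q_7=1·13423+2223=15646
a_8=1:  p_8=1·205791+176552=382343,  q_8=1·15646+13423=29069
a_9=6:  p_9=6·382343+205791=2499849,  q_9=6·29069+15646=190060
(x₁, y₁) = (2499849, 190060);  2499849² − 173·190060² = 1 ✓
n=2: (2499849,190060)∘(2499849,190060) = (2499849·2499849+173·190060·190060, 2499849·190060+190060·2499849) = (12498490045601,950242601880)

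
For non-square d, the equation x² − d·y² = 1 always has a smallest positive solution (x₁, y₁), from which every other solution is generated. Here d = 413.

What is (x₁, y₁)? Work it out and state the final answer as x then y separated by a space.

113399 5580

[20; 3,9,1,4,1,9,3,40] for √413; ℓ=8 ⇒ convergent index 7
i=0: a=20 ⇒ p=20, q=1
…
i=3: a=1 ⇒ p=630, q=31
…
i=5: a=1 ⇒ p=3719, q=183
i=6: a=9 ⇒ p=36560, q=1799
i=7: a=3 ⇒ p=113399, q=5580
(x₁, y₁) = (113399, 5580);  113399² − 413·5580² = 1 ✓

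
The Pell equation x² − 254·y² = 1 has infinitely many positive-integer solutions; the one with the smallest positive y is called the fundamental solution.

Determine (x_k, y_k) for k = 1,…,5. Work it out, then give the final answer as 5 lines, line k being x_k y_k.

√254 → a₀=15, period (1,14,1,30); ℓ=4 even so k=3
a_0=15:  p_0=15·1+0=15,  q_0=15·0+1=1
…
a_2=14:  p_2=14·16+15=239,  q_2=14·1+1=15
a_3=1:  p_3=1·239+16=255,  q_3=1·15+1=16
→ (255, 16).  Check: 255²=65025, 254·16²=65024, difference 1.
(x_2, y_2) = (255·255 + 254·16·16, 255·16 + 16·255) = (130049, 8160)
(x_3, y_3) = (255·130049 + 254·16·8160, 255·8160 + 16·130049) = (66324735, 4161584)
(x_4, y_4) = (255·66324735 + 254·16·4161584, 255·4161584 + 16·66324735) = (33825484801, 2122399680)
(x_5, y_5) = (255·33825484801 + 254·16·2122399680, 255·2122399680 + 16·33825484801) = (17250930923775, 1082419675216)

255 16
130049 8160
66324735 4161584
33825484801 2122399680
17250930923775 1082419675216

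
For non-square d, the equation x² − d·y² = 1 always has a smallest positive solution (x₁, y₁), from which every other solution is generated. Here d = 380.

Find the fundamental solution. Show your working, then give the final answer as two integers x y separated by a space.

√380 = [19; 2,38, …], period ℓ=2 (even) → k=1
i=0: a=19 ⇒ p=19, q=1
i=1: a=2 ⇒ p=39, q=2
(x₁, y₁) = (39, 2);  39² − 380·2² = 1 ✓

39 2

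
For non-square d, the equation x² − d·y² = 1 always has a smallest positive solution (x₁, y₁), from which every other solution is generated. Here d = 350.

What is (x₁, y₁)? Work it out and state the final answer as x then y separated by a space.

449 24

√350 → a₀=18, period (1,2,2,2,1,36); ℓ=6 even so k=5
i=0: a=18 ⇒ p=18, q=1
…
i=4: a=2 ⇒ p=318, q=17
i=5: a=1 ⇒ p=449, q=24
fundamental: x₁=449, y₁=24  (since 201601 − 350·576 = 1)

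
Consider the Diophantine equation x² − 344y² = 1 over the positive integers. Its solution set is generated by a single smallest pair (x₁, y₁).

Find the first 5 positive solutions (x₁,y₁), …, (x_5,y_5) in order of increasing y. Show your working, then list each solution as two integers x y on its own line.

√344 → a₀=18, period (1,1,4,1,3,1,4,1,1,36); ℓ=10 even so k=9
a_0=18:  p_0=18·1+0=18,  q_0=18·0+1=1
…
a_3=4:  p_3=4·37+19=167,  q_3=4·2+1=9
…
a_8=1:  p_8=1·4711+983=5694,  q_8=1·254+53=307
a_9=1:  p_9=1·5694+4711=10405,  q_9=1·307+254=561
→ (10405, 561).  Check: 10405²=108264025, 344·561²=108264024, difference 1.
(x_2, y_2) = (10405·10405 + 344·561·561, 10405·561 + 561·10405) = (216528049, 11674410)
(x_3, y_3) = (10405·216528049 + 344·561·11674410, 10405·11674410 + 561·216528049) = (4505948689285, 242944471539)
(x_4, y_4) = (10405·4505948689285 + 344·561·242944471539, 10405·242944471539 + 561·4505948689285) = (93768792007492801, 5055674441052180)
(x_5, y_5) = (10405·93768792007492801 + 344·561·5055674441052180, 10405·5055674441052180 + 561·93768792007492801) = (1951328557169976499525, 105208584875351394261)

10405 561
216528049 11674410
4505948689285 242944471539
93768792007492801 5055674441052180
1951328557169976499525 105208584875351394261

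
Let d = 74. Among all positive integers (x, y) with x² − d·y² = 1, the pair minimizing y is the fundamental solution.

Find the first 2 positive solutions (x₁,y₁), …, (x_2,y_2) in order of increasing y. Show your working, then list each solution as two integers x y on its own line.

3699 430
27365201 3181140

√74 → a₀=8, period (1,1,1,1,16); ℓ=5 odd so k=9
k=0  a_k=8  p_k/q_k = 8/1
…
k=2  a_k=1  p_k/q_k = 17/2
k=3  a_k=1  p_k/q_k = 26/3
k=4  a_k=1  p_k/q_k = 43/5
k=5  a_k=16  p_k/q_k = 714/83
k=6  a_k=1  p_k/q_k = 757/88
k=7  a_k=1  p_k/q_k = 1471/171
k=8  a_k=1  p_k/q_k = 2228/259
k=9  a_k=1  p_k/q_k = 3699/430
fundamental: x₁=3699, y₁=430  (since 13682601 − 74·184900 = 1)
(3699+430√74)^2 = 27365201 + 3181140√74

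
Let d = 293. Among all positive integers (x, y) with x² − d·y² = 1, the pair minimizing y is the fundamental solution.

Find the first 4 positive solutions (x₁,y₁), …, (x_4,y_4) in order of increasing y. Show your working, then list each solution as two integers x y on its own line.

d=293: √d = [17; 8,1,1,8,34] (ℓ=5, odd), read p_9/q_9
k=0  a_k=17  p_k/q_k = 17/1
k=1  a_k=8  p_k/q_k = 137/8
k=2  a_k=1  p_k/q_k = 154/9
k=3  a_k=1  p_k/q_k = 291/17
…
k=5  a_k=34  p_k/q_k = 84679/4947
k=6  a_k=8  p_k/q_k = 679914/39721
k=7  a_k=1  p_k/q_k = 764593/44668
k=8  a_k=1  p_k/q_k = 1444507/84389
k=9  a_k=8  p_k/q_k = 12320649/719780
(x₁, y₁) = (12320649, 719780);  12320649² − 293·719780² = 1 ✓
n=2: (12320649,719780)∘(12320649,719780) = (12320649·12320649+293·719780·719780, 12320649·719780+719780·12320649) = (303596783562401,17736313474440)
n=3: (303596783562401,17736313474440)∘(12320649,719780) = (12320649·303596783562401+293·719780·17736313474440, 12320649·17736313474440+719780·303596783562401) = (7481018815602612315849,437045785745090703340)
n=4: (7481018815602612315849,437045785745090703340)∘(12320649,719780) = (12320649·7481018815602612315849+293·719780·437045785745090703340, 12320649·437045785745090703340+719780·7481018815602612315849) = (184342013978870716056521769601,10769375446188914321717060880)

12320649 719780
303596783562401 17736313474440
7481018815602612315849 437045785745090703340
184342013978870716056521769601 10769375446188914321717060880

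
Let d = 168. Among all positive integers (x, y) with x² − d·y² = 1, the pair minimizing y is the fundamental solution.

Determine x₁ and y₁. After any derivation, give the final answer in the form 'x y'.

√168 = [12; 1,24, …], period ℓ=2 (even) → k=1
a_0=12:  p_0=12·1+0=12,  q_0=12·0+1=1
a_1=1:  p_1=1·12+1=13,  q_1=1·1+0=1
fundamental: x₁=13, y₁=1  (since 169 − 168·1 = 1)

13 1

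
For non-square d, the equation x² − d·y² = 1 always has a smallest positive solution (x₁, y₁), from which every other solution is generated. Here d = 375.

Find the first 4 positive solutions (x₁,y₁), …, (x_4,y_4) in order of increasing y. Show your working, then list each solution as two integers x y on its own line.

[19; 2,1,2,1,5,1,2,1,2,38] for √375; ℓ=10 ⇒ convergent index 9
step 0: (19, 1)  from 19·(1,0) + (0,1)
step 1: (39, 2)  from 2·(19,1) + (1,0)
step 2: (58, 3)  from 1·(39,2) + (19,1)
step 3: (155, 8)  from 2·(58,3) + (39,2)
step 4: (213, 11)  from 1·(155,8) + (58,3)
step 5: (1220, 63)  from 5·(213,11) + (155,8)
step 6: (1433, 74)  from 1·(1220,63) + (213,11)
…
step 8: (5519, 285)  from 1·(4086,211) + (1433,74)
step 9: (15124, 781)  from 2·(5519,285) + (4086,211)
(x₁, y₁) = (15124, 781);  15124² − 375·781² = 1 ✓
(x_2, y_2) = (15124·15124 + 375·781·781, 15124·781 + 781·15124) = (457470751, 23623688)
(x_3, y_3) = (15124·457470751 + 375·781·23623688, 15124·23623688 + 781·457470751) = (13837575261124, 714569313843)
(x_4, y_4) = (15124·13837575261124 + 375·781·714569313843, 15124·714569313843 + 781·13837575261124) = (418558976041008001, 21614292581499376)

15124 781
457470751 23623688
13837575261124 714569313843
418558976041008001 21614292581499376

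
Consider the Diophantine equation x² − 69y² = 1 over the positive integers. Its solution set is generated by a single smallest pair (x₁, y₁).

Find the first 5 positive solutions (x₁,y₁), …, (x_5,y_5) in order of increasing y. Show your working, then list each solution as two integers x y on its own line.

√69 = [8; 3,3,1,4,1,3,3,16, …], period ℓ=8 (even) → k=7
step 0: (8, 1)  from 8·(1,0) + (0,1)
step 1: (25, 3)  from 3·(8,1) + (1,0)
step 2: (83, 10)  from 3·(25,3) + (8,1)
step 3: (108, 13)  from 1·(83,10) + (25,3)
step 4: (515, 62)  from 4·(108,13) + (83,10)
step 5: (623, 75)  from 1·(515,62) + (108,13)
step 6: (2384, 287)  from 3·(623,75) + (515,62)
step 7: (7775, 936)  from 3·(2384,287) + (623,75)
fundamental: x₁=7775, y₁=936  (since 60450625 − 69·876096 = 1)
(7775+936√69)^2 = 120901249 + 14554800√69
(7775+936√69)^3 = 1880014414175 + 226327139064√69
(7775+936√69)^4 = 29234224019520001 + 3519386997890400√69
(7775+936√69)^5 = 454592181623521601375 + 54726467590868580936√69

7775 936
120901249 14554800
1880014414175 226327139064
29234224019520001 3519386997890400
454592181623521601375 54726467590868580936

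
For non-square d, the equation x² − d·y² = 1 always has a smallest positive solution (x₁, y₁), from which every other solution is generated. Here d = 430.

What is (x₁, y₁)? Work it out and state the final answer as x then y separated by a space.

√430 → a₀=20, period (1,2,1,3,1,…,2,1,40); ℓ=14 even so k=13
k=0  a_k=20  p_k/q_k = 20/1
…
k=2  a_k=2  p_k/q_k = 62/3
…
k=5  a_k=1  p_k/q_k = 394/19
k=6  a_k=6  p_k/q_k = 2675/129
k=7  a_k=8  p_k/q_k = 21794/1051
…
k=9  a_k=1  p_k/q_k = 155233/7486
k=10  a_k=3  p_k/q_k = 599138/28893
…
k=12  a_k=2  p_k/q_k = 2107880/101651
k=13  a_k=1  p_k/q_k = 2862251/138030
fundamental: x₁=2862251, y₁=138030  (since 8192480787001 − 430·19052280900 = 1)

2862251 138030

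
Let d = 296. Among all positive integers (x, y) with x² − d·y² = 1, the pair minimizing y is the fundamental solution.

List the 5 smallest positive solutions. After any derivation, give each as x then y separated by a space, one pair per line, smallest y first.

3699 215
27365201 1590570
202447753299 11767036645
1497708451540801 87052535509140
11080046922051092499 644014645929581075

d=296: √d = [17; 4,1,7,1,4,34] (ℓ=6, even), read p_5/q_5
i=0: a=17 ⇒ p=17, q=1
…
i=3: a=7 ⇒ p=671, q=39
i=4: a=1 ⇒ p=757, q=44
i=5: a=4 ⇒ p=3699, q=215
→ (3699, 215).  Check: 3699²=13682601, 296·215²=13682600, difference 1.
(3699+215√296)^2 = 27365201 + 1590570√296
(3699+215√296)^3 = 202447753299 + 11767036645√296
(3699+215√296)^4 = 1497708451540801 + 87052535509140√296
(3699+215√296)^5 = 11080046922051092499 + 644014645929581075√296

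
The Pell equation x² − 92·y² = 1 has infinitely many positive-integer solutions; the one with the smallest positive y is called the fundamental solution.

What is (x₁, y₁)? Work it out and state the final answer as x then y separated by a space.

√92 = [9; 1,1,2,4,2,1,1,18, …], period ℓ=8 (even) → k=7
k=0  a_k=9  p_k/q_k = 9/1
k=1  a_k=1  p_k/q_k = 10/1
k=2  a_k=1  p_k/q_k = 19/2
…
k=4  a_k=4  p_k/q_k = 211/22
k=5  a_k=2  p_k/q_k = 470/49
k=6  a_k=1  p_k/q_k = 681/71
k=7  a_k=1  p_k/q_k = 1151/120
(x₁, y₁) = (1151, 120);  1151² − 92·120² = 1 ✓

1151 120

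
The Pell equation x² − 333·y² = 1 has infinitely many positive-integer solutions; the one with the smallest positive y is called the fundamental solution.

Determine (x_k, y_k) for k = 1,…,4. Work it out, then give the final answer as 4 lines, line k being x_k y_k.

73 4
10657 584
1555849 85260
227143297 12447376

√333 → a₀=18, period (4,36); ℓ=2 even so k=1
i=0: a=18 ⇒ p=18, q=1
i=1: a=4 ⇒ p=73, q=4
(x₁, y₁) = (73, 4);  73² − 333·4² = 1 ✓
k=2:  x_2 = 73·73+333·4·4 = 10657,  y_2 = 73·4+4·73 = 584
k=3:  x_3 = 73·10657+333·4·584 = 1555849,  y_3 = 73·584+4·10657 = 85260
k=4:  x_4 = 73·1555849+333·4·85260 = 227143297,  y_4 = 73·85260+4·1555849 = 12447376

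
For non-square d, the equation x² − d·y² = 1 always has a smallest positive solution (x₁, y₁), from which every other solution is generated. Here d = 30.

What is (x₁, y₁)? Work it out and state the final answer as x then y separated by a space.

√30 = [5; 2,10, …], period ℓ=2 (even) → k=1
a_0=5:  p_0=5·1+0=5,  q_0=5·0+1=1
a_1=2:  p_1=2·5+1=11,  q_1=2·1+0=2
fundamental: x₁=11, y₁=2  (since 121 − 30·4 = 1)

11 2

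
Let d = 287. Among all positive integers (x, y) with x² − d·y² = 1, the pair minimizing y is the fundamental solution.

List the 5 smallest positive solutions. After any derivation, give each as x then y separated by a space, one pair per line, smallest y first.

288 17
165887 9792
95550624 5640175
55036993537 3248731008
31701212726688 1871263420433

√287 = [16; 1,15,1,32, …], period ℓ=4 (even) → k=3
step 0: (16, 1)  from 16·(1,0) + (0,1)
…
step 2: (271, 16)  from 15·(17,1) + (16,1)
step 3: (288, 17)  from 1·(271,16) + (17,1)
fundamental: x₁=288, y₁=17  (since 82944 − 287·289 = 1)
(288+17√287)^2 = 165887 + 9792√287
(288+17√287)^3 = 95550624 + 5640175√287
(288+17√287)^4 = 55036993537 + 3248731008√287
(288+17√287)^5 = 31701212726688 + 1871263420433√287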